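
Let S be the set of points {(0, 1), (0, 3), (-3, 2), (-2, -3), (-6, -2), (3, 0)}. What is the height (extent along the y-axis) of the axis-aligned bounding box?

max y = 3, min y = -3, so height = 6.

6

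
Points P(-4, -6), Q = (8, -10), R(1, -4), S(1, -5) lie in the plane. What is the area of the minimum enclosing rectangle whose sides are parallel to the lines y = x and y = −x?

In coordinates u = x + y, v = x − y the rectangle is axis-aligned; the map (x,y)→(u,v) scales areas by 2.
u-values: -10, -2, -3, -4; range = -2 − (-10) = 8.
v-values: 2, 18, 5, 6; range = 18 − 2 = 16.
Area = (8 × 16) / 2 = 64.

64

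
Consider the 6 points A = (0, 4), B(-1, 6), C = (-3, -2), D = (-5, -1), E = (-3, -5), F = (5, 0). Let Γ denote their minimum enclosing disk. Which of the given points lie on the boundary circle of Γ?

B, E, F

The minimum enclosing circle of a finite set is fixed by two of the points (as a diameter) or three (as a circumcircle).
The minimum enclosing circle is determined by three boundary points: B, E, F.
Their circumcentre is (-19/26, 7/26) with r² = 11125/338.
The farthest remaining point D is at distance² 6705/338 ≤ 11125/338.
The points at distance exactly r from the centre are B, E, F — 3 points.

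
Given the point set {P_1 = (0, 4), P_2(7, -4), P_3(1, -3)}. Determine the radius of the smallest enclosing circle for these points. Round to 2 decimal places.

5.32

Side lengths²: P_1P_2² = 113, P_1P_3² = 50, P_2P_3² = 37.
Since P_1P_2² = 113 ≥ 50 + 37 = 87, the angle opposite P_1P_2 is not acute, so the smallest enclosing circle has P_1P_2 as diameter.
Centre = midpoint of P_1P_2 = (3.5, 0), r² = 113/4 = 28.25.
r = √(28.25) ≈ 5.32.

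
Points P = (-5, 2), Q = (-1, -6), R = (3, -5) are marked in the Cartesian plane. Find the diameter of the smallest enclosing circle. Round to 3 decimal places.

Side lengths²: PQ² = 80, PR² = 113, QR² = 17.
Since PR² = 113 ≥ 80 + 17 = 97, the angle opposite PR is not acute, so the smallest enclosing circle has PR as diameter.
Centre = midpoint of PR = (-1, -1.5), r² = 113/4 = 28.25.
Diameter = 2r = 2√(28.25) ≈ 10.630.

10.630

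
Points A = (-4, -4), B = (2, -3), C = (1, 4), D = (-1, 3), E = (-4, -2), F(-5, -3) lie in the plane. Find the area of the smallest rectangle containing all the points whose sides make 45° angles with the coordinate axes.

58.5

In coordinates u = x + y, v = x − y the rectangle is axis-aligned; the map (x,y)→(u,v) scales areas by 2.
u-values: -8, -1, 5, 2, -6, -8; range = 5 − (-8) = 13.
v-values: 0, 5, -3, -4, -2, -2; range = 5 − (-4) = 9.
Area = (13 × 9) / 2 = 58.5.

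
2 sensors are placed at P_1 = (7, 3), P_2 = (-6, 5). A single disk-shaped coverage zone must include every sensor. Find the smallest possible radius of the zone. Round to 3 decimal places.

6.576

The smallest circle enclosing two points has them as diameter endpoints.
Centre = midpoint = (0.5, 4); r² = |P_1P_2|²/4 = 173/4 = 43.25.
r = √(43.25) ≈ 6.576.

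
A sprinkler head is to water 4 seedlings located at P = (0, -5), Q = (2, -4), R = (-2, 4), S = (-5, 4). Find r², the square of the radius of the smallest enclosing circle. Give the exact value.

The farthest pair is Q–S with squared distance 113. The circle on this segment as diameter has centre (-1.5, 0) and r² = 113/4 = 28.25.
Check P: distance² to centre = 27.25 ≤ 28.25, so it lies inside.
All remaining points lie in this disk, and no smaller disk contains both endpoints, so this is the minimum enclosing circle.

28.25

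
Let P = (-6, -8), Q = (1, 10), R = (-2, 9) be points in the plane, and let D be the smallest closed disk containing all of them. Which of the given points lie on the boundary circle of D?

P, Q

Side lengths²: PQ² = 373, PR² = 305, QR² = 10.
Since PQ² = 373 ≥ 305 + 10 = 315, the angle opposite PQ is not acute, so the smallest enclosing circle has PQ as diameter.
Centre = midpoint of PQ = (-2.5, 1), r² = 373/4 = 93.25.
The points at distance exactly r from the centre are P, Q — 2 points.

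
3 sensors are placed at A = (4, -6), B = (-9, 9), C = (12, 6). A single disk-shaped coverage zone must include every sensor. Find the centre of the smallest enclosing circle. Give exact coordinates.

(25/23, 106/23)

Side lengths²: AB² = 394, AC² = 208, BC² = 450.
Since BC² = 450 < 394 + 208 = 602, the triangle is acute, so the smallest enclosing circle is the circumcircle.
Circumcentre = (25/23, 106/23), r² = 64025/529.
Centre = (25/23, 106/23).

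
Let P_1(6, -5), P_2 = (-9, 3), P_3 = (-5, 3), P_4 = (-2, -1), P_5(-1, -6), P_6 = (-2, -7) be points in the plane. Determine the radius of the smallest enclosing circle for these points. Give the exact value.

8.5

A smallest enclosing disk is always determined by at most three of the input points on its boundary.
The farthest pair is P_1–P_2 with squared distance 289. The circle on this segment as diameter has centre (-1.5, -1) and r² = 289/4 = 72.25.
Check P_3: distance² to centre = 28.25 ≤ 72.25, so it lies inside.
All remaining points lie in this disk, and no smaller disk contains both endpoints, so this is the minimum enclosing circle.
r = √(72.25) = 8.5.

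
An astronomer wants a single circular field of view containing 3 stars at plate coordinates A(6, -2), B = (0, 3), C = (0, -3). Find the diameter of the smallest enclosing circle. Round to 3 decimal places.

Side lengths²: AB² = 61, AC² = 37, BC² = 36.
Since AB² = 61 < 37 + 36 = 73, the triangle is acute, so the smallest enclosing circle is the circumcircle.
Circumcentre = (31/12, 0), r² = 2257/144.
Diameter = 2r = 2√(2257/144) ≈ 7.918.

7.918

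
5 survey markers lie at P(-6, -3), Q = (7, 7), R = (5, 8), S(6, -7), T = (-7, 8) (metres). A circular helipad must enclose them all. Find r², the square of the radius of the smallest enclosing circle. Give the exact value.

98.5

By Welzl's lemma the MEC is supported by two points (diametrically opposite) or three points (on a circumcircle).
The farthest pair is S–T with squared distance 394. The circle on this segment as diameter has centre (-0.5, 0.5) and r² = 394/4 = 98.5.
Check P: distance² to centre = 42.5 ≤ 98.5, so it lies inside.
All remaining points lie in this disk, and no smaller disk contains both endpoints, so this is the minimum enclosing circle.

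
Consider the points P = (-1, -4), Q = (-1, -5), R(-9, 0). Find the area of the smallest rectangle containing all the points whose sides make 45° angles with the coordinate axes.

26

In coordinates u = x + y, v = x − y the rectangle is axis-aligned; the map (x,y)→(u,v) scales areas by 2.
u-values: -5, -6, -9; range = -5 − (-9) = 4.
v-values: 3, 4, -9; range = 4 − (-9) = 13.
Area = (4 × 13) / 2 = 26.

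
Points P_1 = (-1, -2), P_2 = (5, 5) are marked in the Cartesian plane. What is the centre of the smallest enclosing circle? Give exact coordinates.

(2, 1.5)

The smallest circle enclosing two points has them as diameter endpoints.
Centre = midpoint = (2, 1.5); r² = |P_1P_2|²/4 = 85/4 = 21.25.
Centre = (2, 1.5).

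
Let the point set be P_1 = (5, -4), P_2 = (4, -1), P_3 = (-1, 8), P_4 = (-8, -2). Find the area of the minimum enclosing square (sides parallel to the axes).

169

The bounding box has width 13 and height 12.
An axis-aligned square enclosing the set must have side ≥ max(width, height).
So the minimum side is max(13, 12) = 13.
Area = 13² = 169.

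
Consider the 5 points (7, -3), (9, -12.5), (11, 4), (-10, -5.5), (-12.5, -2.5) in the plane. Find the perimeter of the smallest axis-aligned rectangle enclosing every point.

Width = max x − min x = 11 − (-12.5) = 23.5.
Height = max y − min y = 4 − (-12.5) = 16.5.
Perimeter = 2(23.5 + 16.5) = 80.

80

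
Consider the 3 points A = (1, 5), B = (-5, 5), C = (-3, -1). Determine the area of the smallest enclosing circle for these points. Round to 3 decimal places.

Side lengths²: AB² = 36, AC² = 52, BC² = 40.
Since AC² = 52 < 40 + 36 = 76, the triangle is acute, so the smallest enclosing circle is the circumcircle.
Circumcentre = (-2, 8/3), r² = 130/9.
Area = π·r² = π·130/9 ≈ 45.379.

45.379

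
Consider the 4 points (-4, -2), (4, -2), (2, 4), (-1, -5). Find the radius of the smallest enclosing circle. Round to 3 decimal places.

4.743

By Welzl's lemma the MEC is supported by two points (diametrically opposite) or three points (on a circumcircle).
The farthest pair is (2, 4)–(-1, -5) with squared distance 90. The circle on this segment as diameter has centre (0.5, -0.5) and r² = 90/4 = 22.5.
Check (-4, -2): distance² to centre = 22.5 ≤ 22.5, so it lies inside.
All remaining points lie in this disk, and no smaller disk contains both endpoints, so this is the minimum enclosing circle.
r = √(22.5) ≈ 4.743.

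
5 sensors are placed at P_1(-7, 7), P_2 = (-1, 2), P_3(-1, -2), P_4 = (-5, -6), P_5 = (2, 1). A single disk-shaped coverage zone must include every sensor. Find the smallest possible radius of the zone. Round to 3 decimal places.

The minimum enclosing circle of a finite set is fixed by two of the points (as a diameter) or three (as a circumcircle).
The minimum enclosing circle is determined by three boundary points: P_1, P_4, P_5.
Their circumcentre is (-4.7, 0.7) with r² = 44.98.
The farthest remaining point P_3 is at distance² 20.98 ≤ 44.98.
r = √(44.98) ≈ 6.707.

6.707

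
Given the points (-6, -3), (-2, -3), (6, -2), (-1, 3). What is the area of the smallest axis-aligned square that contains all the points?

The bounding box has width 12 and height 6.
An axis-aligned square enclosing the set must have side ≥ max(width, height).
So the minimum side is max(12, 6) = 12.
Area = 12² = 144.

144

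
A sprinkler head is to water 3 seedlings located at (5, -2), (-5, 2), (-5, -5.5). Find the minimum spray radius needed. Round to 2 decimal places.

Call the three points A, B, C in the order given.
Side lengths²: AB² = 116, AC² = 112.25, BC² = 56.25.
Since AB² = 116 < 112.25 + 56.25 = 168.5, the triangle is acute, so the smallest enclosing circle is the circumcircle.
Circumcentre = (-0.7, -1.75), r² = 32.5525.
r = √(32.5525) ≈ 5.71.

5.71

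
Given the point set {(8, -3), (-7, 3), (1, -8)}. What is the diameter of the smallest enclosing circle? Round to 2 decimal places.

Call the three points A, B, C in the order given.
Side lengths²: AB² = 261, AC² = 74, BC² = 185.
Since AB² = 261 ≥ 185 + 74 = 259, the angle opposite AB is not acute, so the smallest enclosing circle has AB as diameter.
Centre = midpoint of AB = (0.5, 0), r² = 261/4 = 65.25.
Diameter = 2r = 2√(65.25) ≈ 16.16.

16.16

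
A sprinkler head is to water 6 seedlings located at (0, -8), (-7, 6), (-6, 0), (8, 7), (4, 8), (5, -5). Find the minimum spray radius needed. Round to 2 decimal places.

The minimum enclosing circle is determined by three boundary points: (0, -8), (-7, 6), (8, 7).
Their circumcentre is (53/62, 73/62) with r² = 163285/1922.
The farthest remaining point (4, 8) is at distance² 108477/1922 ≤ 163285/1922.
r = √(163285/1922) ≈ 9.22.

9.22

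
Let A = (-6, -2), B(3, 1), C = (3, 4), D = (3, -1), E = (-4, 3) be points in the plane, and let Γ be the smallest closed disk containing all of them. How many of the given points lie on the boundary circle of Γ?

The minimum enclosing circle of a finite set is fixed by two of the points (as a diameter) or three (as a circumcircle).
The farthest pair is A–C with squared distance 117. The circle on this segment as diameter has centre (-1.5, 1) and r² = 117/4 = 29.25.
Check B: distance² to centre = 20.25 ≤ 29.25, so it lies inside.
All remaining points lie in this disk, and no smaller disk contains both endpoints, so this is the minimum enclosing circle.
The points at distance exactly r from the centre are A, C — 2 points.

2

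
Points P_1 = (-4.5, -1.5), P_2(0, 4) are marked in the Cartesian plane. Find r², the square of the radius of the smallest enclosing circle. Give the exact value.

12.625

The smallest circle enclosing two points has them as diameter endpoints.
Centre = midpoint = (-2.25, 1.25); r² = |P_1P_2|²/4 = 50.5/4 = 12.625.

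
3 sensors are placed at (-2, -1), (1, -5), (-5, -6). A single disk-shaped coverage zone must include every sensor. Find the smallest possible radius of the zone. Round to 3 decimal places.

Call the three points A, B, C in the order given.
Side lengths²: AB² = 25, AC² = 34, BC² = 37.
Since BC² = 37 < 34 + 25 = 59, the triangle is acute, so the smallest enclosing circle is the circumcircle.
Circumcentre = (-119/54, -77/18), r² = 15725/1458.
r = √(15725/1458) ≈ 3.284.

3.284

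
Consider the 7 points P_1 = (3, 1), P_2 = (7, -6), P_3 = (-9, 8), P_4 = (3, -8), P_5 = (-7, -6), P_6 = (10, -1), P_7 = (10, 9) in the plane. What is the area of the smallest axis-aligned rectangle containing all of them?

323

x ranges over [-9, 10], width 19.
y ranges over [-8, 9], height 17.
Area = 19 × 17 = 323.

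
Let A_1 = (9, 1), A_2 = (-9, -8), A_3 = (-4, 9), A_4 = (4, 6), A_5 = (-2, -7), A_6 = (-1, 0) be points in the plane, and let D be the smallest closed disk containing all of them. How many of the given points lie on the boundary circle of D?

The minimum enclosing circle is determined by three boundary points: A_1, A_2, A_3.
Their circumcentre is (-71/58, -61/58) with r² = 182905/1682.
The farthest remaining point A_4 is at distance² 129545/1682 ≤ 182905/1682.
The points at distance exactly r from the centre are A_1, A_2, A_3 — 3 points.

3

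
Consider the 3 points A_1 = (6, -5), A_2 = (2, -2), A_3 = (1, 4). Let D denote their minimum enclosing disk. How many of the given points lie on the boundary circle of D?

Side lengths²: A_1A_2² = 25, A_1A_3² = 106, A_2A_3² = 37.
Since A_1A_3² = 106 ≥ 37 + 25 = 62, the angle opposite A_1A_3 is not acute, so the smallest enclosing circle has A_1A_3 as diameter.
Centre = midpoint of A_1A_3 = (3.5, -0.5), r² = 106/4 = 26.5.
The points at distance exactly r from the centre are A_1, A_3 — 2 points.

2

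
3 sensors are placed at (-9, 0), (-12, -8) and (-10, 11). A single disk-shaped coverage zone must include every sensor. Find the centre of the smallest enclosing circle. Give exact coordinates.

Call the three points A, B, C in the order given.
Side lengths²: AB² = 73, AC² = 122, BC² = 365.
Since BC² = 365 ≥ 122 + 73 = 195, the angle opposite BC is not acute, so the smallest enclosing circle has BC as diameter.
Centre = midpoint of BC = (-11, 1.5), r² = 365/4 = 91.25.
Centre = (-11, 1.5).

(-11, 1.5)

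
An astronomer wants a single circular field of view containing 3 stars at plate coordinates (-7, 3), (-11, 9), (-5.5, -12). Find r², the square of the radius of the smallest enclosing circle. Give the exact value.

Call the three points A, B, C in the order given.
Side lengths²: AB² = 52, AC² = 227.25, BC² = 471.25.
Since BC² = 471.25 ≥ 227.25 + 52 = 279.25, the angle opposite BC is not acute, so the smallest enclosing circle has BC as diameter.
Centre = midpoint of BC = (-8.25, -1.5), r² = 471.25/4 = 117.8125.

117.8125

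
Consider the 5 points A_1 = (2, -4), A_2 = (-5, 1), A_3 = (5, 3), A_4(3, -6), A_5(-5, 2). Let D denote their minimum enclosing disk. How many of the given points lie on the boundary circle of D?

The minimum enclosing circle is determined by three boundary points: A_3, A_4, A_5.
Their circumcentre is (7/22, -15/22) with r² = 8585/242.
The farthest remaining point A_2 is at distance² 7529/242 ≤ 8585/242.
The points at distance exactly r from the centre are A_3, A_4, A_5 — 3 points.

3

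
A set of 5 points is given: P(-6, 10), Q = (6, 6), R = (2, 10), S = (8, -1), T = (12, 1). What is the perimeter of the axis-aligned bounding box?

Width = max x − min x = 12 − (-6) = 18.
Height = max y − min y = 10 − (-1) = 11.
Perimeter = 2(18 + 11) = 58.

58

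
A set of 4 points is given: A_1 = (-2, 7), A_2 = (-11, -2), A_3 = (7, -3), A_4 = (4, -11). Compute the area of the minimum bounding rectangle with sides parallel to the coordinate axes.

324

x ranges over [-11, 7], width 18.
y ranges over [-11, 7], height 18.
Area = 18 × 18 = 324.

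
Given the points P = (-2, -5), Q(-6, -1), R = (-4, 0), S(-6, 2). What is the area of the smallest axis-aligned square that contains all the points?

49

The bounding box has width 4 and height 7.
An axis-aligned square enclosing the set must have side ≥ max(width, height).
So the minimum side is max(4, 7) = 7.
Area = 7² = 49.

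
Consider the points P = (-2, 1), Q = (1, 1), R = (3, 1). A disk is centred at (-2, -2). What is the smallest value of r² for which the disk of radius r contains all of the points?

The required radius is the distance from (-2, -2) to the farthest point.
Squared distances: 9, 18, 34.
Maximum is 34, attained at R.

34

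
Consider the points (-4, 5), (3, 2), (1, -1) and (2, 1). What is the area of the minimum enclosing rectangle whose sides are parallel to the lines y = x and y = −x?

In coordinates u = x + y, v = x − y the rectangle is axis-aligned; the map (x,y)→(u,v) scales areas by 2.
u-values: 1, 5, 0, 3; range = 5 − 0 = 5.
v-values: -9, 1, 2, 1; range = 2 − (-9) = 11.
Area = (5 × 11) / 2 = 27.5.

27.5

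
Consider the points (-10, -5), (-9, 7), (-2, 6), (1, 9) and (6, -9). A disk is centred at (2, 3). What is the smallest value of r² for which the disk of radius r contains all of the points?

The required radius is the distance from (2, 3) to the farthest point.
Squared distances: 208, 137, 25, 37, 160.
Maximum is 208, attained at (-10, -5).

208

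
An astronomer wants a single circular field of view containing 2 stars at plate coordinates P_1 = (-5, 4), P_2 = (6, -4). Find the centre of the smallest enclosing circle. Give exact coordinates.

(0.5, 0)

The smallest circle enclosing two points has them as diameter endpoints.
Centre = midpoint = (0.5, 0); r² = |P_1P_2|²/4 = 185/4 = 46.25.
Centre = (0.5, 0).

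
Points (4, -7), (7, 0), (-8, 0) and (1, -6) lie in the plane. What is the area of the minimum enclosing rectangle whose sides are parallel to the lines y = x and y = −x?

In coordinates u = x + y, v = x − y the rectangle is axis-aligned; the map (x,y)→(u,v) scales areas by 2.
u-values: -3, 7, -8, -5; range = 7 − (-8) = 15.
v-values: 11, 7, -8, 7; range = 11 − (-8) = 19.
Area = (15 × 19) / 2 = 142.5.

142.5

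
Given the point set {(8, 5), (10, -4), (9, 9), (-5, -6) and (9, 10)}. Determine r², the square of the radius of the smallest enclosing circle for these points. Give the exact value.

113

The farthest pair is (-5, -6)–(9, 10) with squared distance 452. The circle on this segment as diameter has centre (2, 2) and r² = 452/4 = 113.
Check (8, 5): distance² to centre = 45 ≤ 113, so it lies inside.
All remaining points lie in this disk, and no smaller disk contains both endpoints, so this is the minimum enclosing circle.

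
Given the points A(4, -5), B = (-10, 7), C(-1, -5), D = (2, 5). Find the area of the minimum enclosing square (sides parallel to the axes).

The bounding box has width 14 and height 12.
An axis-aligned square enclosing the set must have side ≥ max(width, height).
So the minimum side is max(14, 12) = 14.
Area = 14² = 196.

196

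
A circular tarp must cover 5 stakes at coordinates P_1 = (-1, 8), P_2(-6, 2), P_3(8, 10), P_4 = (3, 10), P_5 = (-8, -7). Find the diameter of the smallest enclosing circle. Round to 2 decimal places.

23.35

The minimum enclosing circle of a finite set is fixed by two of the points (as a diameter) or three (as a circumcircle).
The farthest pair is P_3–P_5 with squared distance 545. The circle on this segment as diameter has centre (0, 1.5) and r² = 545/4 = 136.25.
Check P_1: distance² to centre = 43.25 ≤ 136.25, so it lies inside.
All remaining points lie in this disk, and no smaller disk contains both endpoints, so this is the minimum enclosing circle.
Diameter = 2r = 2√(136.25) ≈ 23.35.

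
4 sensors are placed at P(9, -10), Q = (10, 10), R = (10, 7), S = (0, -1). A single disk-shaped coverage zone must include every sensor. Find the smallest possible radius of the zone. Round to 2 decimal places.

10.01

The minimum enclosing circle of a finite set is fixed by two of the points (as a diameter) or three (as a circumcircle).
The farthest pair is P–Q with squared distance 401. The circle on this segment as diameter has centre (9.5, 0) and r² = 401/4 = 100.25.
Check R: distance² to centre = 49.25 ≤ 100.25, so it lies inside.
All remaining points lie in this disk, and no smaller disk contains both endpoints, so this is the minimum enclosing circle.
r = √(100.25) ≈ 10.01.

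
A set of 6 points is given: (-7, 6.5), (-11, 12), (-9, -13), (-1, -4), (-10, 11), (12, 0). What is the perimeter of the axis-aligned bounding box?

Width = max x − min x = 12 − (-11) = 23.
Height = max y − min y = 12 − (-13) = 25.
Perimeter = 2(23 + 25) = 96.

96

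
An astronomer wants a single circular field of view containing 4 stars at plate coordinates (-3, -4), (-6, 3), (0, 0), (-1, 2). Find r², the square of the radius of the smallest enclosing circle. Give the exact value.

3625/242

The minimum enclosing circle is determined by three boundary points: (-3, -4), (-6, 3), (0, 0).
Their circumcentre is (-85/22, -5/22) with r² = 3625/242.
The farthest remaining point (-1, 2) is at distance² 3185/242 ≤ 3625/242.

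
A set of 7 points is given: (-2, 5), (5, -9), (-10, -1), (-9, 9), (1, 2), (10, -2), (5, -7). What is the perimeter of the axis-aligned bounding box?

76

Width = max x − min x = 10 − (-10) = 20.
Height = max y − min y = 9 − (-9) = 18.
Perimeter = 2(20 + 18) = 76.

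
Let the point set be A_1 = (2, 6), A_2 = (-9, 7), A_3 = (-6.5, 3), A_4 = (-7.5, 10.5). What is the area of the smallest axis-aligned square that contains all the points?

The bounding box has width 11 and height 7.5.
An axis-aligned square enclosing the set must have side ≥ max(width, height).
So the minimum side is max(11, 7.5) = 11.
Area = 11² = 121.

121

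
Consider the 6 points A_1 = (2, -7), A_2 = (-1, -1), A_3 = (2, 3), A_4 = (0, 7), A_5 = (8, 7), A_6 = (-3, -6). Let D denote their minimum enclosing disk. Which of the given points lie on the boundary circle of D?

A_5, A_6

The farthest pair is A_5–A_6 with squared distance 290. The circle on this segment as diameter has centre (2.5, 0.5) and r² = 290/4 = 72.5.
Check A_1: distance² to centre = 56.5 ≤ 72.5, so it lies inside.
All remaining points lie in this disk, and no smaller disk contains both endpoints, so this is the minimum enclosing circle.
The points at distance exactly r from the centre are A_5, A_6 — 2 points.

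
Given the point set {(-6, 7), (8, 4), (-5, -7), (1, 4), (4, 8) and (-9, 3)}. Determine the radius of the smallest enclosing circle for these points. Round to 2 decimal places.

8.98

A smallest enclosing disk is always determined by at most three of the input points on its boundary.
The minimum enclosing circle is determined by three boundary points: (8, 4), (-5, -7), (-9, 3).
Their circumcentre is (-1/3, 2/3) with r² = 725/9.
The farthest remaining point (4, 8) is at distance² 653/9 ≤ 725/9.
r = √(725/9) ≈ 8.98.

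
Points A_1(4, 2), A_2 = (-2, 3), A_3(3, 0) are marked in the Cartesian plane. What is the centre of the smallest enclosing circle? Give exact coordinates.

(25/26, 59/26)

Side lengths²: A_1A_2² = 37, A_1A_3² = 5, A_2A_3² = 34.
Since A_1A_2² = 37 < 34 + 5 = 39, the triangle is acute, so the smallest enclosing circle is the circumcircle.
Circumcentre = (25/26, 59/26), r² = 3145/338.
Centre = (25/26, 59/26).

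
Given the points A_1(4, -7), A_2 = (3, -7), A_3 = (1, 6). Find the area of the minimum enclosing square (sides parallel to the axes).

The bounding box has width 3 and height 13.
An axis-aligned square enclosing the set must have side ≥ max(width, height).
So the minimum side is max(3, 13) = 13.
Area = 13² = 169.

169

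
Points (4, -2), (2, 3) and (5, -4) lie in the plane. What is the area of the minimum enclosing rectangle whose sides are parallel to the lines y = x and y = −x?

20

In coordinates u = x + y, v = x − y the rectangle is axis-aligned; the map (x,y)→(u,v) scales areas by 2.
u-values: 2, 5, 1; range = 5 − 1 = 4.
v-values: 6, -1, 9; range = 9 − (-1) = 10.
Area = (4 × 10) / 2 = 20.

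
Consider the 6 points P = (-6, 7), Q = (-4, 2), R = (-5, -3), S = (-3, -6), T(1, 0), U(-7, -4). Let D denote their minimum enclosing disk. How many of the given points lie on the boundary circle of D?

2

The minimum enclosing circle of a finite set is fixed by two of the points (as a diameter) or three (as a circumcircle).
The farthest pair is P–S with squared distance 178. The circle on this segment as diameter has centre (-4.5, 0.5) and r² = 178/4 = 44.5.
Check Q: distance² to centre = 2.5 ≤ 44.5, so it lies inside.
All remaining points lie in this disk, and no smaller disk contains both endpoints, so this is the minimum enclosing circle.
The points at distance exactly r from the centre are P, S — 2 points.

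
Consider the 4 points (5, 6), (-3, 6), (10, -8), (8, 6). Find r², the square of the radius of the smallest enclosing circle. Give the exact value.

The farthest pair is (-3, 6)–(10, -8) with squared distance 365. The circle on this segment as diameter has centre (3.5, -1) and r² = 365/4 = 91.25.
Check (5, 6): distance² to centre = 51.25 ≤ 91.25, so it lies inside.
All remaining points lie in this disk, and no smaller disk contains both endpoints, so this is the minimum enclosing circle.

91.25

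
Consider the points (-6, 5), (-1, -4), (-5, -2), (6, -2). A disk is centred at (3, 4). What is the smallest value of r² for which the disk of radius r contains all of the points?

The required radius is the distance from (3, 4) to the farthest point.
Squared distances: 82, 80, 100, 45.
Maximum is 100, attained at (-5, -2).

100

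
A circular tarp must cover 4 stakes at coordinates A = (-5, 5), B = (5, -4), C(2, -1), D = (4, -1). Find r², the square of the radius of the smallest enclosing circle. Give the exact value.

45.25

A smallest enclosing disk is always determined by at most three of the input points on its boundary.
The farthest pair is A–B with squared distance 181. The circle on this segment as diameter has centre (0, 0.5) and r² = 181/4 = 45.25.
Check C: distance² to centre = 6.25 ≤ 45.25, so it lies inside.
All remaining points lie in this disk, and no smaller disk contains both endpoints, so this is the minimum enclosing circle.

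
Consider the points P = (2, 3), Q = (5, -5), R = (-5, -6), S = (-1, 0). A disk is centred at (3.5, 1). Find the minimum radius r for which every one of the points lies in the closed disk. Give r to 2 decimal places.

11.01

The required radius is the distance from (3.5, 1) to the farthest point.
Squared distances: 6.25, 38.25, 121.25, 21.25.
Maximum is 121.25, attained at R.
r = √(121.25) ≈ 11.01.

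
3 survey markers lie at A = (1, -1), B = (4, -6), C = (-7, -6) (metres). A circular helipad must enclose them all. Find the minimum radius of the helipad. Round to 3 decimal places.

Side lengths²: AB² = 34, AC² = 89, BC² = 121.
Since BC² = 121 < 89 + 34 = 123, the triangle is acute, so the smallest enclosing circle is the circumcircle.
Circumcentre = (-1.5, -5.9), r² = 30.26.
r = √(30.26) ≈ 5.501.

5.501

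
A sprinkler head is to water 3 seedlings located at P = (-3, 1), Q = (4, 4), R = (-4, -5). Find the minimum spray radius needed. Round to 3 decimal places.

Side lengths²: PQ² = 58, PR² = 37, QR² = 145.
Since QR² = 145 ≥ 58 + 37 = 95, the angle opposite QR is not acute, so the smallest enclosing circle has QR as diameter.
Centre = midpoint of QR = (0, -0.5), r² = 145/4 = 36.25.
r = √(36.25) ≈ 6.021.

6.021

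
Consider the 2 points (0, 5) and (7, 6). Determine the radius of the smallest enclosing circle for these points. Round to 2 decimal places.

3.54

The smallest circle enclosing two points has them as diameter endpoints.
Centre = midpoint = (3.5, 5.5); r² = |(0, 5)−(7, 6)|²/4 = 50/4 = 12.5.
r = √(12.5) ≈ 3.54.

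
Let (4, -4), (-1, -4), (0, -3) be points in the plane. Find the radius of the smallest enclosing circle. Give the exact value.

2.5

Call the three points A, B, C in the order given.
Side lengths²: AB² = 25, AC² = 17, BC² = 2.
Since AB² = 25 ≥ 17 + 2 = 19, the angle opposite AB is not acute, so the smallest enclosing circle has AB as diameter.
Centre = midpoint of AB = (1.5, -4), r² = 25/4 = 6.25.
r = √(6.25) = 2.5.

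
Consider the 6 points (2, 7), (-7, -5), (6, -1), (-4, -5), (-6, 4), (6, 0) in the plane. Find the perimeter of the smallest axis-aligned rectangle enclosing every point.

Width = max x − min x = 6 − (-7) = 13.
Height = max y − min y = 7 − (-5) = 12.
Perimeter = 2(13 + 12) = 50.

50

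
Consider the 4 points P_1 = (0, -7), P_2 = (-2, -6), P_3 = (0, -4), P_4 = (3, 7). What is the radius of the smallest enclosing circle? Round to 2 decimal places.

7.16

The farthest pair is P_1–P_4 with squared distance 205. The circle on this segment as diameter has centre (1.5, 0) and r² = 205/4 = 51.25.
Check P_2: distance² to centre = 48.25 ≤ 51.25, so it lies inside.
All remaining points lie in this disk, and no smaller disk contains both endpoints, so this is the minimum enclosing circle.
r = √(51.25) ≈ 7.16.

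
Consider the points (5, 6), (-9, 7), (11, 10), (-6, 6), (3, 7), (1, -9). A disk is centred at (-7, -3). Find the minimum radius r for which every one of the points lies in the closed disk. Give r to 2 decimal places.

The required radius is the distance from (-7, -3) to the farthest point.
Squared distances: 225, 104, 493, 82, 200, 100.
Maximum is 493, attained at (11, 10).
r = √493 ≈ 22.20.

22.20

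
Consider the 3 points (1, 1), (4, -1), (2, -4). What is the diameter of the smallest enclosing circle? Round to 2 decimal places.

5.10

Call the three points A, B, C in the order given.
Side lengths²: AB² = 13, AC² = 26, BC² = 13.
Since AC² = 26 ≥ 13 + 13 = 26, the angle opposite AC is not acute, so the smallest enclosing circle has AC as diameter.
Centre = midpoint of AC = (1.5, -1.5), r² = 26/4 = 6.5.
Diameter = 2r = 2√(6.5) ≈ 5.10.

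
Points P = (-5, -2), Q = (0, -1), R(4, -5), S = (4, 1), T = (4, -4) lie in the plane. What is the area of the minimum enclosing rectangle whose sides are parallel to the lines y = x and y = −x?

72

In coordinates u = x + y, v = x − y the rectangle is axis-aligned; the map (x,y)→(u,v) scales areas by 2.
u-values: -7, -1, -1, 5, 0; range = 5 − (-7) = 12.
v-values: -3, 1, 9, 3, 8; range = 9 − (-3) = 12.
Area = (12 × 12) / 2 = 72.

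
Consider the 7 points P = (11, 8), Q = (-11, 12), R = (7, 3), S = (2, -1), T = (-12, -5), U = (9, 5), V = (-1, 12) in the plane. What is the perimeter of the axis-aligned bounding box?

80

Width = max x − min x = 11 − (-12) = 23.
Height = max y − min y = 12 − (-5) = 17.
Perimeter = 2(23 + 17) = 80.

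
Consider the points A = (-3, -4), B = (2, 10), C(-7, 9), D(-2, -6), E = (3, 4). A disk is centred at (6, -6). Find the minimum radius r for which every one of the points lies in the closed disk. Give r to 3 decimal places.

The required radius is the distance from (6, -6) to the farthest point.
Squared distances: 85, 272, 394, 64, 109.
Maximum is 394, attained at C.
r = √394 ≈ 19.849.

19.849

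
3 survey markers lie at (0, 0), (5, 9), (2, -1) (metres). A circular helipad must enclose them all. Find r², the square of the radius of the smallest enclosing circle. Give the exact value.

Call the three points A, B, C in the order given.
Side lengths²: AB² = 106, AC² = 5, BC² = 109.
Since BC² = 109 < 106 + 5 = 111, the triangle is acute, so the smallest enclosing circle is the circumcircle.
Circumcentre = (151/46, 187/46), r² = 28885/1058.

28885/1058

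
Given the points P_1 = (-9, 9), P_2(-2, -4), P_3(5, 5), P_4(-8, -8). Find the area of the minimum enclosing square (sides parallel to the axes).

The bounding box has width 14 and height 17.
An axis-aligned square enclosing the set must have side ≥ max(width, height).
So the minimum side is max(14, 17) = 17.
Area = 17² = 289.

289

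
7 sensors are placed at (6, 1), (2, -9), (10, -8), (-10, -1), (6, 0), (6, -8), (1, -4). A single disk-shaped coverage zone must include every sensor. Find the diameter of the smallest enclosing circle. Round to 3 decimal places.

21.190

By Welzl's lemma the MEC is supported by two points (diametrically opposite) or three points (on a circumcircle).
The farthest pair is (10, -8)–(-10, -1) with squared distance 449. The circle on this segment as diameter has centre (0, -4.5) and r² = 449/4 = 112.25.
Check (6, 1): distance² to centre = 66.25 ≤ 112.25, so it lies inside.
All remaining points lie in this disk, and no smaller disk contains both endpoints, so this is the minimum enclosing circle.
Diameter = 2r = 2√(112.25) ≈ 21.190.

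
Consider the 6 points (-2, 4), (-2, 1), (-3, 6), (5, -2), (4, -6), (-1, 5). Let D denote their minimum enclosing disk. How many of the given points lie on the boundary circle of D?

2

The minimum enclosing circle of a finite set is fixed by two of the points (as a diameter) or three (as a circumcircle).
The farthest pair is (-3, 6)–(4, -6) with squared distance 193. The circle on this segment as diameter has centre (0.5, 0) and r² = 193/4 = 48.25.
Check (-2, 4): distance² to centre = 22.25 ≤ 48.25, so it lies inside.
All remaining points lie in this disk, and no smaller disk contains both endpoints, so this is the minimum enclosing circle.
The points at distance exactly r from the centre are (-3, 6), (4, -6) — 2 points.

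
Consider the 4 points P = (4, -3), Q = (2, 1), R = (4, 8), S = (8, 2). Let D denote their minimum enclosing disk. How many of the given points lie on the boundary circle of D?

A smallest enclosing disk is always determined by at most three of the input points on its boundary.
The farthest pair is P–R with squared distance 121. The circle on this segment as diameter has centre (4, 2.5) and r² = 121/4 = 30.25.
Check Q: distance² to centre = 6.25 ≤ 30.25, so it lies inside.
All remaining points lie in this disk, and no smaller disk contains both endpoints, so this is the minimum enclosing circle.
The points at distance exactly r from the centre are P, R — 2 points.

2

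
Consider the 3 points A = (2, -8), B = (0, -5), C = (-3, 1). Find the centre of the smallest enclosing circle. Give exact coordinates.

Side lengths²: AB² = 13, AC² = 106, BC² = 45.
Since AC² = 106 ≥ 45 + 13 = 58, the angle opposite AC is not acute, so the smallest enclosing circle has AC as diameter.
Centre = midpoint of AC = (-0.5, -3.5), r² = 106/4 = 26.5.
Centre = (-0.5, -3.5).

(-0.5, -3.5)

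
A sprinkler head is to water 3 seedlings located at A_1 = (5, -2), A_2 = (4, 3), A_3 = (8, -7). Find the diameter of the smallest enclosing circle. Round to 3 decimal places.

Side lengths²: A_1A_2² = 26, A_1A_3² = 34, A_2A_3² = 116.
Since A_2A_3² = 116 ≥ 34 + 26 = 60, the angle opposite A_2A_3 is not acute, so the smallest enclosing circle has A_2A_3 as diameter.
Centre = midpoint of A_2A_3 = (6, -2), r² = 116/4 = 29.
Diameter = 2r = 2√29 ≈ 10.770.

10.770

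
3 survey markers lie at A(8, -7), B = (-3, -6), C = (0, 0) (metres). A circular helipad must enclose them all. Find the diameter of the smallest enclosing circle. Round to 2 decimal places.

Side lengths²: AB² = 122, AC² = 113, BC² = 45.
Since AB² = 122 < 113 + 45 = 158, the triangle is acute, so the smallest enclosing circle is the circumcircle.
Circumcentre = (121/46, -233/46), r² = 34465/1058.
Diameter = 2r = 2√(34465/1058) ≈ 11.42.

11.42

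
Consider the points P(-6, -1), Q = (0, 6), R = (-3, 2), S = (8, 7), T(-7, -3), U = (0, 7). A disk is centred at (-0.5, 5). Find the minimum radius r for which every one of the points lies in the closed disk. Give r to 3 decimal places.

10.308

The required radius is the distance from (-0.5, 5) to the farthest point.
Squared distances: 66.25, 1.25, 15.25, 76.25, 106.25, 4.25.
Maximum is 106.25, attained at T.
r = √(106.25) ≈ 10.308.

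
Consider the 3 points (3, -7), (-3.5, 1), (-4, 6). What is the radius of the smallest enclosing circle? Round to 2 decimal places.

Call the three points A, B, C in the order given.
Side lengths²: AB² = 106.25, AC² = 218, BC² = 25.25.
Since AC² = 218 ≥ 106.25 + 25.25 = 131.5, the angle opposite AC is not acute, so the smallest enclosing circle has AC as diameter.
Centre = midpoint of AC = (-0.5, -0.5), r² = 218/4 = 54.5.
r = √(54.5) ≈ 7.38.

7.38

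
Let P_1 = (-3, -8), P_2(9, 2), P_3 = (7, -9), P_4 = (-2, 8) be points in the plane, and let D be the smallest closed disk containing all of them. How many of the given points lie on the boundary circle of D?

A smallest enclosing disk is always determined by at most three of the input points on its boundary.
The farthest pair is P_3–P_4 with squared distance 370. The circle on this segment as diameter has centre (2.5, -0.5) and r² = 370/4 = 92.5.
Check P_1: distance² to centre = 86.5 ≤ 92.5, so it lies inside.
All remaining points lie in this disk, and no smaller disk contains both endpoints, so this is the minimum enclosing circle.
The points at distance exactly r from the centre are P_3, P_4 — 2 points.

2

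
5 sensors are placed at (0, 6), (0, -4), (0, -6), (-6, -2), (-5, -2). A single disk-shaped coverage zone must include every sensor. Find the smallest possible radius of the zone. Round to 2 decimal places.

The minimum enclosing circle is determined by three boundary points: (0, 6), (0, -6), (-6, -2).
Their circumcentre is (-1/3, 0) with r² = 325/9.
The farthest remaining point (-5, -2) is at distance² 232/9 ≤ 325/9.
r = √(325/9) ≈ 6.01.

6.01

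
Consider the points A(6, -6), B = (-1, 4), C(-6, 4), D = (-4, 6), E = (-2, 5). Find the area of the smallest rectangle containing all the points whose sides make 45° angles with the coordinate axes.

55

In coordinates u = x + y, v = x − y the rectangle is axis-aligned; the map (x,y)→(u,v) scales areas by 2.
u-values: 0, 3, -2, 2, 3; range = 3 − (-2) = 5.
v-values: 12, -5, -10, -10, -7; range = 12 − (-10) = 22.
Area = (5 × 22) / 2 = 55.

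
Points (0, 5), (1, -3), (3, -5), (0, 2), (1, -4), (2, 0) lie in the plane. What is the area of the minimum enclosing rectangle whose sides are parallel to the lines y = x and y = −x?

In coordinates u = x + y, v = x − y the rectangle is axis-aligned; the map (x,y)→(u,v) scales areas by 2.
u-values: 5, -2, -2, 2, -3, 2; range = 5 − (-3) = 8.
v-values: -5, 4, 8, -2, 5, 2; range = 8 − (-5) = 13.
Area = (8 × 13) / 2 = 52.

52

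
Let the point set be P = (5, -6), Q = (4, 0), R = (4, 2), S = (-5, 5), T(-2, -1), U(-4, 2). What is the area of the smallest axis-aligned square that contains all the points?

121

The bounding box has width 10 and height 11.
An axis-aligned square enclosing the set must have side ≥ max(width, height).
So the minimum side is max(10, 11) = 11.
Area = 11² = 121.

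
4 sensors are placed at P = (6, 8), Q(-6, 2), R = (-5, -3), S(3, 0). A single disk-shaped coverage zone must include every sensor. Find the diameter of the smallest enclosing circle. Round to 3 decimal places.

15.556

The farthest pair is P–R with squared distance 242. The circle on this segment as diameter has centre (0.5, 2.5) and r² = 242/4 = 60.5.
Check Q: distance² to centre = 42.5 ≤ 60.5, so it lies inside.
All remaining points lie in this disk, and no smaller disk contains both endpoints, so this is the minimum enclosing circle.
Diameter = 2r = 2√(60.5) ≈ 15.556.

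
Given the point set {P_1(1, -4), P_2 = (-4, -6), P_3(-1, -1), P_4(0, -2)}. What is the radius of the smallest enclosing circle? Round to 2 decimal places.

A smallest enclosing disk is always determined by at most three of the input points on its boundary.
The minimum enclosing circle is determined by three boundary points: P_1, P_2, P_3.
Their circumcentre is (-75/38, -145/38) with r² = 6409/722.
The farthest remaining point P_4 is at distance² 5193/722 ≤ 6409/722.
r = √(6409/722) ≈ 2.98.

2.98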